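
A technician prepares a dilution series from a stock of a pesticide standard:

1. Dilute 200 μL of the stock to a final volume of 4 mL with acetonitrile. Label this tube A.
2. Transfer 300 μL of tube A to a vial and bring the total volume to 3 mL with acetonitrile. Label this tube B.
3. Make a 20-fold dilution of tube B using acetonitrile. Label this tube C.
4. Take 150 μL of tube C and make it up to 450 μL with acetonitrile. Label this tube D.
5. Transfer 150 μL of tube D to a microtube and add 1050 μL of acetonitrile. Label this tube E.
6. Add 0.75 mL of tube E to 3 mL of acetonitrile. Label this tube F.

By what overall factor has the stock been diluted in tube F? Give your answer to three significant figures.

Step 1: 200 μL brought to 4 mL → factor 4000/200 = 20
Step 2: 300 μL brought to 3 mL → factor 3000/300 = 10
Step 3: 20-fold → factor 20
Step 4: 150 μL brought to 450 μL → factor 450/150 = 3
Step 5: 150 μL + 1050 μL = 1200 μL total → factor 1200/150 = 8
Step 6: 0.75 mL + 3 mL = 3.75 mL total → factor 3.75/0.75 = 5
Overall dilution factor = 20 × 10 × 20 × 3 × 8 × 5 = 4.8 × 10^5

4.80 × 10^5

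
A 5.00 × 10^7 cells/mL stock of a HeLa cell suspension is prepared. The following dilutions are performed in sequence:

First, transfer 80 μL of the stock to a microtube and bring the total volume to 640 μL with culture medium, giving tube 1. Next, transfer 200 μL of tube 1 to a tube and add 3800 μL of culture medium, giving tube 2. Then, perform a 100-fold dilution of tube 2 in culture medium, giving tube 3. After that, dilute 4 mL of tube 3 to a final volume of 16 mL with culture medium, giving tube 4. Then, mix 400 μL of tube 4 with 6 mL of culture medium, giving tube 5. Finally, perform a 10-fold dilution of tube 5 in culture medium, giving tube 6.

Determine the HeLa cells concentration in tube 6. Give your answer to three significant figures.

Step 1: 80 μL brought to 640 μL → factor 640/80 = 8
Step 2: 200 μL + 3800 μL = 4000 μL total → factor 4000/200 = 20
Step 3: 100-fold → factor 100
Step 4: 4 mL brought to 16 mL → factor 16/4 = 4
Step 5: 400 μL + 6 mL = 6400 μL total → factor 6400/400 = 16
Step 6: 10-fold → factor 10
Overall dilution factor = 8 × 20 × 100 × 4 × 16 × 10 = 1.024 × 10^7
Final = 5.00 × 10^7 cells/mL / 1.024 × 10^7 = 4.88 cells/mL

4.88 cells/mL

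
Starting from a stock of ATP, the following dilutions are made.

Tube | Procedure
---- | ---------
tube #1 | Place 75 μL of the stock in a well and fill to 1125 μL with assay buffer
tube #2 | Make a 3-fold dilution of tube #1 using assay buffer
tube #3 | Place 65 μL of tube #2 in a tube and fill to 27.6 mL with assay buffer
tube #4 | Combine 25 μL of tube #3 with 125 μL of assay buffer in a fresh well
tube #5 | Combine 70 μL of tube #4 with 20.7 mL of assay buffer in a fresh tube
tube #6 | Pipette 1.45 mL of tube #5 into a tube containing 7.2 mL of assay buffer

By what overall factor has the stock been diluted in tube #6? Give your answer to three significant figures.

2.03 × 10^8

Step 1: 75 μL brought to 1125 μL → factor 1125/75 = 15
Step 2: 3-fold → factor 3
Step 3: 65 μL brought to 27.6 mL → factor 27600/65 = 424.62
Step 4: 25 μL + 125 μL = 150 μL total → factor 150/25 = 6
Step 5: 70 μL + 20.7 mL = 20770 μL total → factor 20770/70 = 296.71
Step 6: 1.45 mL + 7.2 mL = 8.65 mL total → factor 8.65/1.45 = 5.9655
Overall dilution factor = 15 × 3 × 424.62 × 6 × 296.71 × 5.9655 = 2.0293 × 10^8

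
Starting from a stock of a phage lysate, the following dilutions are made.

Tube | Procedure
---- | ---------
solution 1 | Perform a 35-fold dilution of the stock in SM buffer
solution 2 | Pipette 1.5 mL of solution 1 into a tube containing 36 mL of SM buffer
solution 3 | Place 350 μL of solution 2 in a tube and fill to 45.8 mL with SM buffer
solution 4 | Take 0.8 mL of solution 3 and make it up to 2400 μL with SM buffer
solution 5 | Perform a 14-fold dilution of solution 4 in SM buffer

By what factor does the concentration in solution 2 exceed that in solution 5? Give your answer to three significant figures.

5.50 × 10^3

Step 1: 35-fold → factor 35
Step 2: 1.5 mL + 36 mL = 37.5 mL total → factor 37.5/1.5 = 25
Step 3: 350 μL brought to 45.8 mL → factor 45800/350 = 130.86
Step 4: 0.8 mL brought to 2400 μL → factor 2.4/0.8 = 3
Step 5: 14-fold → factor 14
Dilution factor to solution 2 = 875; to solution 5 = 4.809 × 10^6
[solution 2]/[solution 5] = (factor to solution 5)/(factor to solution 2) = 4.809 × 10^6/875 = 5.50 × 10^3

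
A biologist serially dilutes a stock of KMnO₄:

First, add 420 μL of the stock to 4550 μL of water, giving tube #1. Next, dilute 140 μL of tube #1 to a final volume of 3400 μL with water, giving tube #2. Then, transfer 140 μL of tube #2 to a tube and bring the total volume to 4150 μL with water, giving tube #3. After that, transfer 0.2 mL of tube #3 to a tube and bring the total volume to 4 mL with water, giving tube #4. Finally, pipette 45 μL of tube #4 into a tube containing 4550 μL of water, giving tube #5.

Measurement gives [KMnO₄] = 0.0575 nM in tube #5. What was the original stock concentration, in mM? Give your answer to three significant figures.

1.00 mM

Step 1: 420 μL + 4550 μL = 4970 μL total → factor 4970/420 = 11.833
Step 2: 140 μL brought to 3400 μL → factor 3400/140 = 24.286
Step 3: 140 μL brought to 4150 μL → factor 4150/140 = 29.643
Step 4: 0.2 mL brought to 4 mL → factor 4/0.2 = 20
Step 5: 45 μL + 4550 μL = 4595 μL total → factor 4595/45 = 102.11
Overall dilution factor = 11.833 × 24.286 × 29.643 × 20 × 102.11 = 1.7397 × 10^7
Stock = 0.0575 nM × 1.7397 × 10^7 = 1.000 × 10^6 nM = 1.00 mM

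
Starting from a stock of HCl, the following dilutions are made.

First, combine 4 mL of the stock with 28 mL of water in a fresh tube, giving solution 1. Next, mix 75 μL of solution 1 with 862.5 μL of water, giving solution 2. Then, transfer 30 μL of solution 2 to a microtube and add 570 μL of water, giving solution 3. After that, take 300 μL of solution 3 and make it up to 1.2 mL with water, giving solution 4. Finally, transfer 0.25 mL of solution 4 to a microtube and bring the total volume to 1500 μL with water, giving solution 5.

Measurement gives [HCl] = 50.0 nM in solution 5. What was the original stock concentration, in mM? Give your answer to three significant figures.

Step 1: 4 mL + 28 mL = 32 mL total → factor 32/4 = 8
Step 2: 75 μL + 862.5 μL = 937.5 μL total → factor 937.5/75 = 12.5
Step 3: 30 μL + 570 μL = 600 μL total → factor 600/30 = 20
Step 4: 300 μL brought to 1.2 mL → factor 1200/300 = 4
Step 5: 0.25 mL brought to 1500 μL → factor 1.5/0.25 = 6
Overall dilution factor = 8 × 12.5 × 20 × 4 × 6 = 48000
Stock = 50.0 nM × 48000 = 2.400 × 10^6 nM = 2.40 mM

2.40 mM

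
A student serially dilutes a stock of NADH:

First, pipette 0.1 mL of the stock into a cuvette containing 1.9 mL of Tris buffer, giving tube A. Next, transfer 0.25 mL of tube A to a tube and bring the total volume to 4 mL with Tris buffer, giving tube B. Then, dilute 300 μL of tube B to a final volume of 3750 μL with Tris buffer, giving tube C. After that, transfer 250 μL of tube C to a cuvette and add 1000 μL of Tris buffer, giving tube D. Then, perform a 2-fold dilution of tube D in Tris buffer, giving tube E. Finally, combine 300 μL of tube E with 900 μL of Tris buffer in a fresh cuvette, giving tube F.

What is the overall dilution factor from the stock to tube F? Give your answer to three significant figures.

Step 1: 0.1 mL + 1.9 mL = 2 mL total → factor 2/0.1 = 20
Step 2: 0.25 mL brought to 4 mL → factor 4/0.25 = 16
Step 3: 300 μL brought to 3750 μL → factor 3750/300 = 12.5
Step 4: 250 μL + 1000 μL = 1250 μL total → factor 1250/250 = 5
Step 5: 2-fold → factor 2
Step 6: 300 μL + 900 μL = 1200 μL total → factor 1200/300 = 4
Overall dilution factor = 20 × 16 × 12.5 × 5 × 2 × 4 = 1.6 × 10^5

1.60 × 10^5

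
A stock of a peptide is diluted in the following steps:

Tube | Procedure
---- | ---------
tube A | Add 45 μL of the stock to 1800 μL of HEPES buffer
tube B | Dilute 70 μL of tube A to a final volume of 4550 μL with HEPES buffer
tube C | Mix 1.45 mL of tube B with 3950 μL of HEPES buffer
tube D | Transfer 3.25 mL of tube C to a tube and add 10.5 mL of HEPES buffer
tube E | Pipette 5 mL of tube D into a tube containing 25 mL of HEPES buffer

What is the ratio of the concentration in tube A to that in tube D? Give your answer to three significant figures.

1.02 × 10^3

Step 1: 45 μL + 1800 μL = 1845 μL total → factor 1845/45 = 41
Step 2: 70 μL brought to 4550 μL → factor 4550/70 = 65
Step 3: 1.45 mL + 3950 μL = 5.4 mL total → factor 5.4/1.45 = 3.7241
Step 4: 3.25 mL + 10.5 mL = 13.75 mL total → factor 13.75/3.25 = 4.2308
Dilution factor to tube A = 41; to tube D = 41990
[tube A]/[tube D] = (factor to tube D)/(factor to tube A) = 41990/41 = 1.02 × 10^3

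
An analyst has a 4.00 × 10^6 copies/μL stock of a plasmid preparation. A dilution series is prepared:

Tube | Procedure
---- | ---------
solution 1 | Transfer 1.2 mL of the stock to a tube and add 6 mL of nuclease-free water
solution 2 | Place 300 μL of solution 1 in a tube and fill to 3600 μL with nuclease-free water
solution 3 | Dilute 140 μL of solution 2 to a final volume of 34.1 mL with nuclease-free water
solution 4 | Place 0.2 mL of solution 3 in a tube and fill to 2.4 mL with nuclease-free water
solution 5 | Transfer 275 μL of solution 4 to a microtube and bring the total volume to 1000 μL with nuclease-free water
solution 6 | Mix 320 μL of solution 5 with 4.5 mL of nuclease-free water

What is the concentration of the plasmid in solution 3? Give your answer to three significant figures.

228 copies/μL

Step 1: 1.2 mL + 6 mL = 7.2 mL total → factor 7.2/1.2 = 6
Step 2: 300 μL brought to 3600 μL → factor 3600/300 = 12
Step 3: 140 μL brought to 34.1 mL → factor 34100/140 = 243.57
Dilution factor through solution 3 = 6 × 12 × 243.57 = 17537
[solution 3] = 4.00 × 10^6 copies/μL / 17537 = 228 copies/μL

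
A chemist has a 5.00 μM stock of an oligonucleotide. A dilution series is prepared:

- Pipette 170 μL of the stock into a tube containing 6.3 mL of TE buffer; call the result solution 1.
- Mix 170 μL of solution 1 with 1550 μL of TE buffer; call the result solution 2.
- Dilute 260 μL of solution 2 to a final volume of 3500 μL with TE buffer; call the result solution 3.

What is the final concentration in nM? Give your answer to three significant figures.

0.965 nM

Step 1: 170 μL + 6.3 mL = 6470 μL total → factor 6470/170 = 38.059
Step 2: 170 μL + 1550 μL = 1720 μL total → factor 1720/170 = 10.118
Step 3: 260 μL brought to 3500 μL → factor 3500/260 = 13.462
Overall dilution factor = 38.059 × 10.118 × 13.462 = 5183.6
Final = 5.00 μM / 5183.6 = 0.0009646 μM = 0.965 nM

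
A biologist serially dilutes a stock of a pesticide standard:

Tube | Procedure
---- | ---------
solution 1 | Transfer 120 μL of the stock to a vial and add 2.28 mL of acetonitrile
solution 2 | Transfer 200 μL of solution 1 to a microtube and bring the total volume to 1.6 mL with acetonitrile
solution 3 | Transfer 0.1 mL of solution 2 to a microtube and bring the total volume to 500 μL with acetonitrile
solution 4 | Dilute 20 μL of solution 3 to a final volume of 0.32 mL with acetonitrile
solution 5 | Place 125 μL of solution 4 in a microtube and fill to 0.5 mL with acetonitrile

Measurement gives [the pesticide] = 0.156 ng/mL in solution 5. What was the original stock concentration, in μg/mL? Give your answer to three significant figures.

7.99 μg/mL

Step 1: 120 μL + 2.28 mL = 2400 μL total → factor 2400/120 = 20
Step 2: 200 μL brought to 1.6 mL → factor 1600/200 = 8
Step 3: 0.1 mL brought to 500 μL → factor 0.5/0.1 = 5
Step 4: 20 μL brought to 0.32 mL → factor 320/20 = 16
Step 5: 125 μL brought to 0.5 mL → factor 500/125 = 4
Overall dilution factor = 20 × 8 × 5 × 16 × 4 = 51200
Stock = 0.156 ng/mL × 51200 = 7987 ng/mL = 7.99 μg/mL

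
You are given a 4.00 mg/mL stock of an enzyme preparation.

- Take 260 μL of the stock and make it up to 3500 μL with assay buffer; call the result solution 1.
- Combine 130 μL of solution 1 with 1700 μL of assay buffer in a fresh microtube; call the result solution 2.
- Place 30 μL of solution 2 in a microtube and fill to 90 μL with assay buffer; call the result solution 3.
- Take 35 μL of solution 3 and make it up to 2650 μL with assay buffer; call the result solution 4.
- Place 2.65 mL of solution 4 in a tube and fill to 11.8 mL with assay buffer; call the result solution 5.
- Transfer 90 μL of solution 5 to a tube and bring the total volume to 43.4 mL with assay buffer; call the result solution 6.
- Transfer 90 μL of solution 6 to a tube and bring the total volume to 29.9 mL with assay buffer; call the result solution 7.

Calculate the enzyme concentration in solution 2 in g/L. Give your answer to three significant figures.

0.0211 g/L

Step 1: 260 μL brought to 3500 μL → factor 3500/260 = 13.462
Step 2: 130 μL + 1700 μL = 1830 μL total → factor 1830/130 = 14.077
Dilution factor through solution 2 = 13.462 × 14.077 = 189.5
[solution 2] = 4.00 mg/mL / 189.5 = 0.02111 mg/mL = 0.0211 g/L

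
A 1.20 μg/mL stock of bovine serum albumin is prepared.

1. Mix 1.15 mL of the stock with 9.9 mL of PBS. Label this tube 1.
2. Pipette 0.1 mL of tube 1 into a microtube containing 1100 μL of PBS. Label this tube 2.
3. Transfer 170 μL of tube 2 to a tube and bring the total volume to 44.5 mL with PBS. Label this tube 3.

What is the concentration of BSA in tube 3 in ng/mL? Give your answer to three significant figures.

0.0398 ng/mL

Step 1: 1.15 mL + 9.9 mL = 11.05 mL total → factor 11.05/1.15 = 9.6087
Step 2: 0.1 mL + 1100 μL = 1.2 mL total → factor 1.2/0.1 = 12
Step 3: 170 μL brought to 44.5 mL → factor 44500/170 = 261.76
Overall dilution factor = 9.6087 × 12 × 261.76 = 30183
Final = 1.20 μg/mL / 30183 = 3.976 × 10^-5 μg/mL = 0.0398 ng/mL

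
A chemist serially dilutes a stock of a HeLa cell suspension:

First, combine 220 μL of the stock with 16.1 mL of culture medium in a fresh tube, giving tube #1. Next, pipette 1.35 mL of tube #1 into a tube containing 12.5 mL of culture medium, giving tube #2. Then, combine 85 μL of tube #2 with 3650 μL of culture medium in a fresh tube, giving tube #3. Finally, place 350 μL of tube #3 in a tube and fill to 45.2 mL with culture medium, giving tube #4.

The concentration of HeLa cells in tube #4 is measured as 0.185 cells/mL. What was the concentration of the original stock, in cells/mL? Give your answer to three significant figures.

Step 1: 220 μL + 16.1 mL = 16320 μL total → factor 16320/220 = 74.182
Step 2: 1.35 mL + 12.5 mL = 13.85 mL total → factor 13.85/1.35 = 10.259
Step 3: 85 μL + 3650 μL = 3735 μL total → factor 3735/85 = 43.941
Step 4: 350 μL brought to 45.2 mL → factor 45200/350 = 129.14
Overall dilution factor = 74.182 × 10.259 × 43.941 × 129.14 = 4.3187 × 10^6
Stock = 0.185 cells/mL × 4.3187 × 10^6 = 7.99 × 10^5 cells/mL

7.99 × 10^5 cells/mL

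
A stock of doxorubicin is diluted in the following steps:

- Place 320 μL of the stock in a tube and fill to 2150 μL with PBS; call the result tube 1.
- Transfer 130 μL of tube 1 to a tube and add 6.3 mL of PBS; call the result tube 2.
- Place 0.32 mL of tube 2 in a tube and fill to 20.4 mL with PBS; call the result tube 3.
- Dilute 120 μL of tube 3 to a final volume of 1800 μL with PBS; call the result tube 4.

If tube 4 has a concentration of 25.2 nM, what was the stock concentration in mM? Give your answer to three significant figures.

8.01 mM

Step 1: 320 μL brought to 2150 μL → factor 2150/320 = 6.7188
Step 2: 130 μL + 6.3 mL = 6430 μL total → factor 6430/130 = 49.462
Step 3: 0.32 mL brought to 20.4 mL → factor 20.4/0.32 = 63.75
Step 4: 120 μL brought to 1800 μL → factor 1800/120 = 15
Overall dilution factor = 6.7188 × 49.462 × 63.75 × 15 = 3.1778 × 10^5
Stock = 25.2 nM × 3.1778 × 10^5 = 8.008 × 10^6 nM = 8.01 mM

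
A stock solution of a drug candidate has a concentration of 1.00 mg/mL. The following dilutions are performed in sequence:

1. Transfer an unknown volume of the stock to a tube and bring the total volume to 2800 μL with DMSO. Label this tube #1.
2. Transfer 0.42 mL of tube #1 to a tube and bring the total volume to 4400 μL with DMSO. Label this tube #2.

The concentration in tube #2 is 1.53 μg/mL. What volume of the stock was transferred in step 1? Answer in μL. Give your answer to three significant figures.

Step 1: v brought to 2800 μL → factor = 2800 μL/v
Step 2: 0.42 mL brought to 4400 μL → factor 4.4/0.42 = 10.476
Product of known-step factors = 10.476
Overall factor = 1.00 mg/mL / (1.53 μg/mL) = 653.59
Step-1 factor = 653.59 / 10.476 = 62.389
v = 2800 μL / 62.389 = 44.9 μL

44.9 μL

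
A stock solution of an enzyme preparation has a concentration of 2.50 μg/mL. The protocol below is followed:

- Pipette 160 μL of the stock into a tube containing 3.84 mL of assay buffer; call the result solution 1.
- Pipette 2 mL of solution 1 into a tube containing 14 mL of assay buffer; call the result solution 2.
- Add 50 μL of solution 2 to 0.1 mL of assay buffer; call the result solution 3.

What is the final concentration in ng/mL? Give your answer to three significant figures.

Step 1: 160 μL + 3.84 mL = 4000 μL total → factor 4000/160 = 25
Step 2: 2 mL + 14 mL = 16 mL total → factor 16/2 = 8
Step 3: 50 μL + 0.1 mL = 150 μL total → factor 150/50 = 3
Overall dilution factor = 25 × 8 × 3 = 600
Final = 2.50 μg/mL / 600 = 0.004167 μg/mL = 4.17 ng/mL

4.17 ng/mL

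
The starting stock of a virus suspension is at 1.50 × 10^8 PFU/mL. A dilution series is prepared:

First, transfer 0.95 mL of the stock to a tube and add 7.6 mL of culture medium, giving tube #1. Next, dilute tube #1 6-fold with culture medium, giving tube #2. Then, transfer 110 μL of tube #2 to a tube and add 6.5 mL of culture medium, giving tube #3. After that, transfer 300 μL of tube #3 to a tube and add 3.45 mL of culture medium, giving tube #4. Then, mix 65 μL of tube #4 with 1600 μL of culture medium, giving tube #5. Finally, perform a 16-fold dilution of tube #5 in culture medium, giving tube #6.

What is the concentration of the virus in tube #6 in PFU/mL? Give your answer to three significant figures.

Step 1: 0.95 mL + 7.6 mL = 8.55 mL total → factor 8.55/0.95 = 9
Step 2: 6-fold → factor 6
Step 3: 110 μL + 6.5 mL = 6610 μL total → factor 6610/110 = 60.091
Step 4: 300 μL + 3.45 mL = 3750 μL total → factor 3750/300 = 12.5
Step 5: 65 μL + 1600 μL = 1665 μL total → factor 1665/65 = 25.615
Step 6: 16-fold → factor 16
Overall dilution factor = 9 × 6 × 60.091 × 12.5 × 25.615 × 16 = 1.6624 × 10^7
Final = 1.50 × 10^8 PFU/mL / 1.6624 × 10^7 = 9.02 PFU/mL

9.02 PFU/mL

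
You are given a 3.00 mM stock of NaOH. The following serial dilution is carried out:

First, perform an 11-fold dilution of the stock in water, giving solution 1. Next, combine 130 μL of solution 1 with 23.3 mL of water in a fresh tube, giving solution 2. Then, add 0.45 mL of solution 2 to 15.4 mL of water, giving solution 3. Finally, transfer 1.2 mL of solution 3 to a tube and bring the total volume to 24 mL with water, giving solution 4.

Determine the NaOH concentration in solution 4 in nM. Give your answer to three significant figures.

2.15 nM

Step 1: 11-fold → factor 11
Step 2: 130 μL + 23.3 mL = 23430 μL total → factor 23430/130 = 180.23
Step 3: 0.45 mL + 15.4 mL = 15.85 mL total → factor 15.85/0.45 = 35.222
Step 4: 1.2 mL brought to 24 mL → factor 24/1.2 = 20
Overall dilution factor = 11 × 180.23 × 35.222 × 20 = 1.3966 × 10^6
Final = 3.00 mM / 1.3966 × 10^6 = 2.148 × 10^-6 mM = 2.15 nM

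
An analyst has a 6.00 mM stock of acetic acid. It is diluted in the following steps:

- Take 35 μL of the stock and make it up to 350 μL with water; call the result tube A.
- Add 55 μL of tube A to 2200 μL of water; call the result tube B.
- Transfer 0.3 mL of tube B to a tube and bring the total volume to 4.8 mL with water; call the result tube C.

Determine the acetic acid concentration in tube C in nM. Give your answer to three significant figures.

Step 1: 35 μL brought to 350 μL → factor 350/35 = 10
Step 2: 55 μL + 2200 μL = 2255 μL total → factor 2255/55 = 41
Step 3: 0.3 mL brought to 4.8 mL → factor 4.8/0.3 = 16
Overall dilution factor = 10 × 41 × 16 = 6560
Final = 6.00 mM / 6560 = 0.0009146 mM = 915 nM

915 nM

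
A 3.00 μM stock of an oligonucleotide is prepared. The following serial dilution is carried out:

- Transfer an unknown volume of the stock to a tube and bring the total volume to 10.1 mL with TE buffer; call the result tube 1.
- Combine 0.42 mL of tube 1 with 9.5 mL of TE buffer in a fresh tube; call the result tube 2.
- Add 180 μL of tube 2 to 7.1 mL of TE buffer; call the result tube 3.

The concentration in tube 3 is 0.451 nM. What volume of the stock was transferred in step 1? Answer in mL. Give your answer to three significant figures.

Step 1: v brought to 10.1 mL → factor = 10.1 mL/v
Step 2: 0.42 mL + 9.5 mL = 9.92 mL total → factor 9.92/0.42 = 23.619
Step 3: 180 μL + 7.1 mL = 7280 μL total → factor 7280/180 = 40.444
Product of known-step factors = 955.26
Overall factor = 3.00 μM / (0.451 nM) = 6651.9
Step-1 factor = 6651.9 / 955.26 = 6.9634
v = 10.1 mL / 6.9634 = 1.45 mL

1.45 mL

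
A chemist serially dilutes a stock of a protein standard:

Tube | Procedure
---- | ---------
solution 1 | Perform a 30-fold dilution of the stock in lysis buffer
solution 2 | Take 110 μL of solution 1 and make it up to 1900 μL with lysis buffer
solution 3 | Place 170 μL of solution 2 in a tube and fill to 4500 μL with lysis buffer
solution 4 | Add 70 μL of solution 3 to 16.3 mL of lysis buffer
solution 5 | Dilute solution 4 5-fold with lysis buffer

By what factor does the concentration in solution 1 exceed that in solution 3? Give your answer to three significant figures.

Step 1: 30-fold → factor 30
Step 2: 110 μL brought to 1900 μL → factor 1900/110 = 17.273
Step 3: 170 μL brought to 4500 μL → factor 4500/170 = 26.471
Dilution factor to solution 1 = 30; to solution 3 = 13717
[solution 1]/[solution 3] = (factor to solution 3)/(factor to solution 1) = 13717/30 = 457

457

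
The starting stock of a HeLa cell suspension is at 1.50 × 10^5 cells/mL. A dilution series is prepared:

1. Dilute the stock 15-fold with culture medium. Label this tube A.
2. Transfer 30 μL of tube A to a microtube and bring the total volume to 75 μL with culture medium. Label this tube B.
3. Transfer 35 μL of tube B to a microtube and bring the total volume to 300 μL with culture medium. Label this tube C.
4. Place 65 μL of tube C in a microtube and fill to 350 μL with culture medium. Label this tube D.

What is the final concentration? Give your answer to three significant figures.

86.7 cells/mL

Step 1: 15-fold → factor 15
Step 2: 30 μL brought to 75 μL → factor 75/30 = 2.5
Step 3: 35 μL brought to 300 μL → factor 300/35 = 8.5714
Step 4: 65 μL brought to 350 μL → factor 350/65 = 5.3846
Overall dilution factor = 15 × 2.5 × 8.5714 × 5.3846 = 1730.8
Final = 1.50 × 10^5 cells/mL / 1730.8 = 86.7 cells/mL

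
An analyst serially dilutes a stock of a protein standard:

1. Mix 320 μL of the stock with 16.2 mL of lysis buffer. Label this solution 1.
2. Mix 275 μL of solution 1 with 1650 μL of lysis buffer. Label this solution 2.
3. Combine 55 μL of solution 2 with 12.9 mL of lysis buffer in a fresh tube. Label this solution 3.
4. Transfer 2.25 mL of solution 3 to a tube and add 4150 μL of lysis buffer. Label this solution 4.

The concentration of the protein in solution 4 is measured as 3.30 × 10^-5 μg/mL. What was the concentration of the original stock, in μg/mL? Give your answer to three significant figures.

Step 1: 320 μL + 16.2 mL = 16520 μL total → factor 16520/320 = 51.625
Step 2: 275 μL + 1650 μL = 1925 μL total → factor 1925/275 = 7
Step 3: 55 μL + 12.9 mL = 12955 μL total → factor 12955/55 = 235.55
Step 4: 2.25 mL + 4150 μL = 6.4 mL total → factor 6.4/2.25 = 2.8444
Overall dilution factor = 51.625 × 7 × 235.55 × 2.8444 = 2.4212 × 10^5
Stock = 3.30 × 10^-5 μg/mL × 2.4212 × 10^5 = 7.99 μg/mL

7.99 μg/mL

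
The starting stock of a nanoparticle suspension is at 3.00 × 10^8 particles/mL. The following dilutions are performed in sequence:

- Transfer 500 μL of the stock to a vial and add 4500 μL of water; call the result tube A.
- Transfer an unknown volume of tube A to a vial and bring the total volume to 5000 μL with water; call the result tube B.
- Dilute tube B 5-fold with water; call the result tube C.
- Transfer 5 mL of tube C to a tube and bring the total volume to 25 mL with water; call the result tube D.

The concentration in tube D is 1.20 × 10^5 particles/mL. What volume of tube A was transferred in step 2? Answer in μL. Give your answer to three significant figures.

Step 1: 500 μL + 4500 μL = 5000 μL total → factor 5000/500 = 10
Step 2: v brought to 5000 μL → factor = 5000 μL/v
Step 3: 5-fold → factor 5
Step 4: 5 mL brought to 25 mL → factor 25/5 = 5
Product of known-step factors = 250
Overall factor = 3.00 × 10^8 particles/mL / (1.20 × 10^5 particles/mL) = 2500
Step-2 factor = 2500 / 250 = 10
v = 5000 μL / 10 = 500 μL

500 μL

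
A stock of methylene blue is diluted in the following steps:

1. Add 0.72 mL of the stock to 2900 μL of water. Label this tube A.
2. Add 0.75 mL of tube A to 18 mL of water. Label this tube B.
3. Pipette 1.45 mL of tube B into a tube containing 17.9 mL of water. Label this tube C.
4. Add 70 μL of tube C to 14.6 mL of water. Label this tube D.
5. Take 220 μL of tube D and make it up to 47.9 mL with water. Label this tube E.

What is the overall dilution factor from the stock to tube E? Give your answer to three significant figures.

Step 1: 0.72 mL + 2900 μL = 3.62 mL total → factor 3.62/0.72 = 5.0278
Step 2: 0.75 mL + 18 mL = 18.75 mL total → factor 18.75/0.75 = 25
Step 3: 1.45 mL + 17.9 mL = 19.35 mL total → factor 19.35/1.45 = 13.345
Step 4: 70 μL + 14.6 mL = 14670 μL total → factor 14670/70 = 209.57
Step 5: 220 μL brought to 47.9 mL → factor 47900/220 = 217.73
Overall dilution factor = 5.0278 × 25 × 13.345 × 209.57 × 217.73 = 7.6537 × 10^7

7.65 × 10^7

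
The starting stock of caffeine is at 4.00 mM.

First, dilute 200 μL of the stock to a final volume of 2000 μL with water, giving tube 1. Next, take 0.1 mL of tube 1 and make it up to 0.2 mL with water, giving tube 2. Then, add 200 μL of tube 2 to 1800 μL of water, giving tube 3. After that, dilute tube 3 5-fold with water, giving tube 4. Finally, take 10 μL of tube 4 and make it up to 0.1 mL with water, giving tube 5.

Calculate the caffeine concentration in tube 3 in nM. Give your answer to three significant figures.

2.00 × 10^4 nM

Step 1: 200 μL brought to 2000 μL → factor 2000/200 = 10
Step 2: 0.1 mL brought to 0.2 mL → factor 0.2/0.1 = 2
Step 3: 200 μL + 1800 μL = 2000 μL total → factor 2000/200 = 10
Dilution factor through tube 3 = 10 × 2 × 10 = 200
[tube 3] = 4.00 mM / 200 = 0.02000 mM = 2.00 × 10^4 nM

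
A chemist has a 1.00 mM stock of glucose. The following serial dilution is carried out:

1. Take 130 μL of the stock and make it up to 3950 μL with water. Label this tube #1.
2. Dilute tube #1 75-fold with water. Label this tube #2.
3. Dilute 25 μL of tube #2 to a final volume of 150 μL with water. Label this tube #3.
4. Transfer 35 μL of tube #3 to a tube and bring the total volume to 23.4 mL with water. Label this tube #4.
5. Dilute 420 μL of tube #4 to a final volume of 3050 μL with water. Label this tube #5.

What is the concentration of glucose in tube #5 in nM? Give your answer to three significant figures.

Step 1: 130 μL brought to 3950 μL → factor 3950/130 = 30.385
Step 2: 75-fold → factor 75
Step 3: 25 μL brought to 150 μL → factor 150/25 = 6
Step 4: 35 μL brought to 23.4 mL → factor 23400/35 = 668.57
Step 5: 420 μL brought to 3050 μL → factor 3050/420 = 7.2619
Overall dilution factor = 30.385 × 75 × 6 × 668.57 × 7.2619 = 6.6384 × 10^7
Final = 1.00 mM / 6.6384 × 10^7 = 1.506 × 10^-8 mM = 0.0151 nM

0.0151 nM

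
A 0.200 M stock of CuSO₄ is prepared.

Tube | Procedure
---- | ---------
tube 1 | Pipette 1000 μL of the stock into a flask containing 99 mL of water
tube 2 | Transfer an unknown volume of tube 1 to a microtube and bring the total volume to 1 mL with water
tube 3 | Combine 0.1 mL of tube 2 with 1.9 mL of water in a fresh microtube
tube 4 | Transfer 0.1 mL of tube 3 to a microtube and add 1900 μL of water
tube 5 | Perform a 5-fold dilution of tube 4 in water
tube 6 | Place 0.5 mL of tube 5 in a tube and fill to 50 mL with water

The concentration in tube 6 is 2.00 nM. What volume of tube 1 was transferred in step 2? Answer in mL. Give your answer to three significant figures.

Step 1: 1000 μL + 99 mL = 1 × 10^5 μL total → factor 1 × 10^5/1000 = 100
Step 2: v brought to 1 mL → factor = 1 mL/v
Step 3: 0.1 mL + 1.9 mL = 2 mL total → factor 2/0.1 = 20
Step 4: 0.1 mL + 1900 μL = 2 mL total → factor 2/0.1 = 20
Step 5: 5-fold → factor 5
Step 6: 0.5 mL brought to 50 mL → factor 50/0.5 = 100
Product of known-step factors = 2 × 10^7
Overall factor = 0.200 M / (2.00 nM) = 1 × 10^8
Step-2 factor = 1 × 10^8 / 2 × 10^7 = 5
v = 1 mL / 5 = 0.200 mL

0.200 mL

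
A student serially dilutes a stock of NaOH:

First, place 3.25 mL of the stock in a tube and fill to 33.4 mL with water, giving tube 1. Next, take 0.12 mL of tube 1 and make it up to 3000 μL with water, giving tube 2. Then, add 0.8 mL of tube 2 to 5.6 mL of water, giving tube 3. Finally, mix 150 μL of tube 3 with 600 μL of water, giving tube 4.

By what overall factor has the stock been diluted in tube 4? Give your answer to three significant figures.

Step 1: 3.25 mL brought to 33.4 mL → factor 33.4/3.25 = 10.277
Step 2: 0.12 mL brought to 3000 μL → factor 3/0.12 = 25
Step 3: 0.8 mL + 5.6 mL = 6.4 mL total → factor 6.4/0.8 = 8
Step 4: 150 μL + 600 μL = 750 μL total → factor 750/150 = 5
Overall dilution factor = 10.277 × 25 × 8 × 5 = 10277

1.03 × 10^4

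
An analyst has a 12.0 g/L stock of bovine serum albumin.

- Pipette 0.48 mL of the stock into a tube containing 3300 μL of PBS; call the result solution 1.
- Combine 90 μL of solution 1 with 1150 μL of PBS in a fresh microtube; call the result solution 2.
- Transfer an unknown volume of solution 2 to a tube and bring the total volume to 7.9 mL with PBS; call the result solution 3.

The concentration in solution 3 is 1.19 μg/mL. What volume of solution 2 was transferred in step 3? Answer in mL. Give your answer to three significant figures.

0.0850 mL

Step 1: 0.48 mL + 3300 μL = 3.78 mL total → factor 3.78/0.48 = 7.875
Step 2: 90 μL + 1150 μL = 1240 μL total → factor 1240/90 = 13.778
Step 3: v brought to 7.9 mL → factor = 7.9 mL/v
Product of known-step factors = 108.5
Overall factor = 12.0 g/L / (1.19 μg/mL) = 10084
Step-3 factor = 10084 / 108.5 = 92.94
v = 7.9 mL / 92.94 = 0.0850 mL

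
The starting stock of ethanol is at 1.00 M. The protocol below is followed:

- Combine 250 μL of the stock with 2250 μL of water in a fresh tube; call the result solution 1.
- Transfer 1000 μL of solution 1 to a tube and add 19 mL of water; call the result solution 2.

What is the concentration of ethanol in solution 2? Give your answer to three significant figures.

Step 1: 250 μL + 2250 μL = 2500 μL total → factor 2500/250 = 10
Step 2: 1000 μL + 19 mL = 20000 μL total → factor 20000/1000 = 20
Overall dilution factor = 10 × 20 = 200
Final = 1.00 M / 200 = 0.00500 M

0.00500 M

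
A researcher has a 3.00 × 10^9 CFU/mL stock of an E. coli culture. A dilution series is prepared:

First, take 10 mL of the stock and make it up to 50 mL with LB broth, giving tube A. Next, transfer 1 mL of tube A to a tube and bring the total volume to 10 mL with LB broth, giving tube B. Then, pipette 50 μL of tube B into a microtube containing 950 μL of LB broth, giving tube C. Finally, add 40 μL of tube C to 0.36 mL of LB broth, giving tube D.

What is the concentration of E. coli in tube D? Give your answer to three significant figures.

3.00 × 10^5 CFU/mL

Step 1: 10 mL brought to 50 mL → factor 50/10 = 5
Step 2: 1 mL brought to 10 mL → factor 10/1 = 10
Step 3: 50 μL + 950 μL = 1000 μL total → factor 1000/50 = 20
Step 4: 40 μL + 0.36 mL = 400 μL total → factor 400/40 = 10
Overall dilution factor = 5 × 10 × 20 × 10 = 10000
Final = 3.00 × 10^9 CFU/mL / 10000 = 3.00 × 10^5 CFU/mL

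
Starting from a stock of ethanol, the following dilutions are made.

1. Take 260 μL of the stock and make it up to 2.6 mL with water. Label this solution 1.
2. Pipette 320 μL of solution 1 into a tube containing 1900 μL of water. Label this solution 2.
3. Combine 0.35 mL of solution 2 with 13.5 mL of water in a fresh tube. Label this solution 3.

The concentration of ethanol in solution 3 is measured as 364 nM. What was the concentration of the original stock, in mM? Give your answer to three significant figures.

Step 1: 260 μL brought to 2.6 mL → factor 2600/260 = 10
Step 2: 320 μL + 1900 μL = 2220 μL total → factor 2220/320 = 6.9375
Step 3: 0.35 mL + 13.5 mL = 13.85 mL total → factor 13.85/0.35 = 39.571
Overall dilution factor = 10 × 6.9375 × 39.571 = 2745.3
Stock = 364 nM × 2745.3 = 9.993 × 10^5 nM = 0.999 mM

0.999 mM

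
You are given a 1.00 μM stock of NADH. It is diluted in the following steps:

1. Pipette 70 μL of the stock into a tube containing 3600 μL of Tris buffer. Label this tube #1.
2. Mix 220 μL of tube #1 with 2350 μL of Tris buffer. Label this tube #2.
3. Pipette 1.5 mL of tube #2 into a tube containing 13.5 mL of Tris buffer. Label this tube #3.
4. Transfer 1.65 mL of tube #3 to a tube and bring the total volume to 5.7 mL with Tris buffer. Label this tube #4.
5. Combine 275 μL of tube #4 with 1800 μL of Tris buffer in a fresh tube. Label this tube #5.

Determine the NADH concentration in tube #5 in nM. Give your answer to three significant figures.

Step 1: 70 μL + 3600 μL = 3670 μL total → factor 3670/70 = 52.429
Step 2: 220 μL + 2350 μL = 2570 μL total → factor 2570/220 = 11.682
Step 3: 1.5 mL + 13.5 mL = 15 mL total → factor 15/1.5 = 10
Step 4: 1.65 mL brought to 5.7 mL → factor 5.7/1.65 = 3.4545
Step 5: 275 μL + 1800 μL = 2075 μL total → factor 2075/275 = 7.5455
Overall dilution factor = 52.429 × 11.682 × 10 × 3.4545 × 7.5455 = 1.5964 × 10^5
Final = 1.00 μM / 1.5964 × 10^5 = 6.264 × 10^-6 μM = 0.00626 nM

0.00626 nM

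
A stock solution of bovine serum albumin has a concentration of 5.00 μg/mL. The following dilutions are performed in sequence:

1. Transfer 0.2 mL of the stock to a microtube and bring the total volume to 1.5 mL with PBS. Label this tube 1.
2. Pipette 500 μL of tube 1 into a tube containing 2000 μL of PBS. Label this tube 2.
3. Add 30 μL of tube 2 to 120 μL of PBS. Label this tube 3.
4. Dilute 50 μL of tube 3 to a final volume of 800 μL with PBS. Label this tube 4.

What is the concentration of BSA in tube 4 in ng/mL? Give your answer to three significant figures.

Step 1: 0.2 mL brought to 1.5 mL → factor 1.5/0.2 = 7.5
Step 2: 500 μL + 2000 μL = 2500 μL total → factor 2500/500 = 5
Step 3: 30 μL + 120 μL = 150 μL total → factor 150/30 = 5
Step 4: 50 μL brought to 800 μL → factor 800/50 = 16
Overall dilution factor = 7.5 × 5 × 5 × 16 = 3000
Final = 5.00 μg/mL / 3000 = 0.001667 μg/mL = 1.67 ng/mL

1.67 ng/mL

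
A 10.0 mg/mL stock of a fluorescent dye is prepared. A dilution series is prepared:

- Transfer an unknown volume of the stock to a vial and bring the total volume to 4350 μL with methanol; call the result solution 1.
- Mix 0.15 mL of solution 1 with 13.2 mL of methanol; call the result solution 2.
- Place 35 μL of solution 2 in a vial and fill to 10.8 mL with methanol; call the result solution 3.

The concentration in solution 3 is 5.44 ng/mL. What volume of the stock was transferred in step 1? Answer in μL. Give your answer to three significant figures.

65.0 μL

Step 1: v brought to 4350 μL → factor = 4350 μL/v
Step 2: 0.15 mL + 13.2 mL = 13.35 mL total → factor 13.35/0.15 = 89
Step 3: 35 μL brought to 10.8 mL → factor 10800/35 = 308.57
Product of known-step factors = 27463
Overall factor = 10.0 mg/mL / (5.44 ng/mL) = 1.8382 × 10^6
Step-1 factor = 1.8382 × 10^6 / 27463 = 66.935
v = 4350 μL / 66.935 = 65.0 μL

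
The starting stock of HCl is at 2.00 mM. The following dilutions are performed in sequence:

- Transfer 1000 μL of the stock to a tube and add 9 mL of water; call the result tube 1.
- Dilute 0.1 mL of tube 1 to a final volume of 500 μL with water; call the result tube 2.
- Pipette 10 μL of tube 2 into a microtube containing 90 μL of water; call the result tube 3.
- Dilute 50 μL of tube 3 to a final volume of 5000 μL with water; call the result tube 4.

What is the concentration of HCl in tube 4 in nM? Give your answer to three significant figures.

40.0 nM

Step 1: 1000 μL + 9 mL = 10000 μL total → factor 10000/1000 = 10
Step 2: 0.1 mL brought to 500 μL → factor 0.5/0.1 = 5
Step 3: 10 μL + 90 μL = 100 μL total → factor 100/10 = 10
Step 4: 50 μL brought to 5000 μL → factor 5000/50 = 100
Overall dilution factor = 10 × 5 × 10 × 100 = 50000
Final = 2.00 mM / 50000 = 4.000 × 10^-5 mM = 40.0 nM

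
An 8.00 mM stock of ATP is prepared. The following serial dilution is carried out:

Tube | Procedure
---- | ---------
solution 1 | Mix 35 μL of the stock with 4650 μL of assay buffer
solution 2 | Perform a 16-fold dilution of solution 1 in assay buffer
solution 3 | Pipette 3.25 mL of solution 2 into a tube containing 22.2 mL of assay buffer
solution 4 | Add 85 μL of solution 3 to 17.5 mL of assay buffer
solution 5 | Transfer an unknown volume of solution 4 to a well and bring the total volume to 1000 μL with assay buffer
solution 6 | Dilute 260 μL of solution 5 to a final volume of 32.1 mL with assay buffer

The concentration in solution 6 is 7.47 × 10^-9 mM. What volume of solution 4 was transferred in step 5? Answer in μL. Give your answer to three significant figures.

Step 1: 35 μL + 4650 μL = 4685 μL total → factor 4685/35 = 133.86
Step 2: 16-fold → factor 16
Step 3: 3.25 mL + 22.2 mL = 25.45 mL total → factor 25.45/3.25 = 7.8308
Step 4: 85 μL + 17.5 mL = 17585 μL total → factor 17585/85 = 206.88
Step 5: v brought to 1000 μL → factor = 1000 μL/v
Step 6: 260 μL brought to 32.1 mL → factor 32100/260 = 123.46
Product of known-step factors = 4.2837 × 10^8
Overall factor = 8.00 mM / (7.47 × 10^-9 mM) = 1.071 × 10^9
Step-5 factor = 1.071 × 10^9 / 4.2837 × 10^8 = 2.5
v = 1000 μL / 2.5 = 400 μL

400 μL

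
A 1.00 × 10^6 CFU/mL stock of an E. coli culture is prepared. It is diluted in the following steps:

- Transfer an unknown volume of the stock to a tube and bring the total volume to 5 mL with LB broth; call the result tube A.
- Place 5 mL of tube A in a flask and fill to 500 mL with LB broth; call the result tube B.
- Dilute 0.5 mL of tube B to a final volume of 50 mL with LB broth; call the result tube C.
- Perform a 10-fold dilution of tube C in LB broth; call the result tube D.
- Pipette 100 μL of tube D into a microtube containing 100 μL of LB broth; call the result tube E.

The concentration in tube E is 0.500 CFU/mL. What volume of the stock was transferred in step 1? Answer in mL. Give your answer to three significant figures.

Step 1: v brought to 5 mL → factor = 5 mL/v
Step 2: 5 mL brought to 500 mL → factor 500/5 = 100
Step 3: 0.5 mL brought to 50 mL → factor 50/0.5 = 100
Step 4: 10-fold → factor 10
Step 5: 100 μL + 100 μL = 200 μL total → factor 200/100 = 2
Product of known-step factors = 2 × 10^5
Overall factor = 1.00 × 10^6 CFU/mL / (0.500 CFU/mL) = 2 × 10^6
Step-1 factor = 2 × 10^6 / 2 × 10^5 = 10
v = 5 mL / 10 = 0.500 mL

0.500 mL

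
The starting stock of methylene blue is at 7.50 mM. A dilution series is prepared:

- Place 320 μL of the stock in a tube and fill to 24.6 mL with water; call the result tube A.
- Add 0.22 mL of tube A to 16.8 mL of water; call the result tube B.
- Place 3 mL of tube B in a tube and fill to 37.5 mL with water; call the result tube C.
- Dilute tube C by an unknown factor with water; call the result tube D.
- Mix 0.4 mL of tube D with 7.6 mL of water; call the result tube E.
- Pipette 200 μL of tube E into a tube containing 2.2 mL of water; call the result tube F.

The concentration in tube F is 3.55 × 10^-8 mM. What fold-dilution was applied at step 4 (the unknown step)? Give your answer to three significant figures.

Step 1: 320 μL brought to 24.6 mL → factor 24600/320 = 76.875
Step 2: 0.22 mL + 16.8 mL = 17.02 mL total → factor 17.02/0.22 = 77.364
Step 3: 3 mL brought to 37.5 mL → factor 37.5/3 = 12.5
Step 4: unknown factor x
Step 5: 0.4 mL + 7.6 mL = 8 mL total → factor 8/0.4 = 20
Step 6: 200 μL + 2.2 mL = 2400 μL total → factor 2400/200 = 12
Product of known-step factors = 1.7842 × 10^7
Overall factor = 7.50 mM / (3.55 × 10^-8 mM) = 2.1127 × 10^8
x = 2.1127 × 10^8 / 1.7842 × 10^7 = 11.8

11.8-fold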